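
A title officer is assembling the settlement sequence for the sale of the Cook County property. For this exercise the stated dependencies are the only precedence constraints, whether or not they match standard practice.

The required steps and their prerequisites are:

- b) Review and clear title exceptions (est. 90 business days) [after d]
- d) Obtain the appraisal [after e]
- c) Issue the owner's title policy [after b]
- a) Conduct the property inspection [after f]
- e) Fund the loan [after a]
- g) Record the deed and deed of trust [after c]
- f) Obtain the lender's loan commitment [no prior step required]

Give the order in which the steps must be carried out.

Only f has no prerequisites, so it is first.
a needed f, now all done → a.
That leaves e as the only ready step → e.
d needed e, now all done → d.
Next only b has its prerequisites met → b.
That leaves c as the only ready step → c.
g needed c, now all done → g.

f, a, e, d, b, c, g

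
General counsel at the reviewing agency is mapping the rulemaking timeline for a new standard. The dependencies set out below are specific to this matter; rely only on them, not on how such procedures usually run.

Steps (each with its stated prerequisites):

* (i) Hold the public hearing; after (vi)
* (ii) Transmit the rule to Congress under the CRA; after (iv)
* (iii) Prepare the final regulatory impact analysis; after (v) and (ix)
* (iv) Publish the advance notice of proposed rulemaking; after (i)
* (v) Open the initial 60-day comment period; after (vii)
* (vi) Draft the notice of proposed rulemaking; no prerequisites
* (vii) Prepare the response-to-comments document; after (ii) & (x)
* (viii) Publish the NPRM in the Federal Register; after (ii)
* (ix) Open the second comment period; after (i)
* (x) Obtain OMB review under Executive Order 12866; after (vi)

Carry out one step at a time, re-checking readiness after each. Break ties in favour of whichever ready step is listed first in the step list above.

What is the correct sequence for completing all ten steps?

(vi) (i) (iv) (ii) (viii) (ix) (x) (vii) (v) (iii)

(vi) has no prerequisites → (vi) first.
Now (i) and (x) have their prerequisites met. (i) is listed earlier, so (i) next.
Now (iv), (ix) and (x) have their prerequisites met. (iv) is listed earlier, so (iv) next.
(ii) now also ready, so the ready set is {(ii), (ix), (x)}; (ii) is listed earlier → (ii).
(viii) now also ready, so the ready set is {(viii), (ix), (x)}; (viii) is listed earlier → (viii).
Now (ix) and (x) have their prerequisites met. (ix) is listed earlier, so (ix) next.
That leaves (x) as the only ready step → (x).
Next only (vii) has its prerequisites met → (vii).
That leaves (v) as the only ready step → (v).
Next only (iii) has its prerequisites met → (iii).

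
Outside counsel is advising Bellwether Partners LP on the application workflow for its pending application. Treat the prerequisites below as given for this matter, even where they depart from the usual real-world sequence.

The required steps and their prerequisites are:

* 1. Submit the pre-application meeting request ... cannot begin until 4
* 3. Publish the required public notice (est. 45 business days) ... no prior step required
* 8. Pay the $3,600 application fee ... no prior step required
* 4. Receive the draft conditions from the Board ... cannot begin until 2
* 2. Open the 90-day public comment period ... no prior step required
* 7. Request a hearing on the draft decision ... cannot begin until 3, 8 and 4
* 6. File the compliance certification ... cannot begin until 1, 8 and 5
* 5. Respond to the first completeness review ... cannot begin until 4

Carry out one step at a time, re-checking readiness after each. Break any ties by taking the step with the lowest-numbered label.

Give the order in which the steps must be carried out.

Nothing is required for 2, 3 and 8. 2 has the earlier label → 2 first.
3, 4 and 8 are all available; 3 has the earlier label → 3.
4 and 8 are both available; 4 has the earlier label → 4.
Now 1, 5 and 8 have their prerequisites met. 1 has the earlier label, so 1 next.
Ready: 5 and 8. 5 has the earlier label → 5.
Next only 8 has its prerequisites met → 8.
6 and 7 are both available; 6 has the earlier label → 6.
That leaves 7 as the only ready step → 7.

2 → 3 → 4 → 1 → 5 → 8 → 6 → 7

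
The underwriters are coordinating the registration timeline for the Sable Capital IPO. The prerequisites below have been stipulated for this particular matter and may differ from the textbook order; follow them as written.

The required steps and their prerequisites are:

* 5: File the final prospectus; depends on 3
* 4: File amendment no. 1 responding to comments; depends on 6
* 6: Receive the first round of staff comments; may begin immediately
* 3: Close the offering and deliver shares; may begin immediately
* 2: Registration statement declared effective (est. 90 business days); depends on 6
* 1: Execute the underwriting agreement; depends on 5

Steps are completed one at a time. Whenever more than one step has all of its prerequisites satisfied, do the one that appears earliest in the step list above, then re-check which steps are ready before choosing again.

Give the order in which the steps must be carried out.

6 → 4 → 3 → 5 → 2 → 1

Nothing is required for 6 and 3. 6 is listed earlier → 6 first.
4 and 2 now also ready, so the ready set is {4, 3, 2}; 4 is listed earlier → 4.
3 and 2 are both available; 3 is listed earlier → 3.
Ready: 5 and 2. 5 is listed earlier → 5.
1 now also ready, so the ready set is {2, 1}; 2 is listed earlier → 2.
Next only 1 has its prerequisites met → 1.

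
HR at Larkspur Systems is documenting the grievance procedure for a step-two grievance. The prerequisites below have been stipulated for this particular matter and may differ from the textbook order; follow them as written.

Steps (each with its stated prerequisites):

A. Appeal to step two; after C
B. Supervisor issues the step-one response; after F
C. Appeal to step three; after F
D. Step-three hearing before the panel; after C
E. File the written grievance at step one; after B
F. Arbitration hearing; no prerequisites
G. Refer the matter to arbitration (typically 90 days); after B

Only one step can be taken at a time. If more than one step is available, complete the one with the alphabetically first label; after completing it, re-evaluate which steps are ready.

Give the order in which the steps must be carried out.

F is the only step with nothing outstanding, so it goes first.
B and C are both available; B has the earlier label → B.
E and G now also ready, so the ready set is {C, E, G}; C has the earlier label → C.
A and D now also ready, so the ready set is {A, D, E, G}; A has the earlier label → A.
D, E and G are all available; D has the earlier label → D.
Now E and G have their prerequisites met. E has the earlier label, so E next.
G is the only step now ready → G.

F → B → C → A → D → E → G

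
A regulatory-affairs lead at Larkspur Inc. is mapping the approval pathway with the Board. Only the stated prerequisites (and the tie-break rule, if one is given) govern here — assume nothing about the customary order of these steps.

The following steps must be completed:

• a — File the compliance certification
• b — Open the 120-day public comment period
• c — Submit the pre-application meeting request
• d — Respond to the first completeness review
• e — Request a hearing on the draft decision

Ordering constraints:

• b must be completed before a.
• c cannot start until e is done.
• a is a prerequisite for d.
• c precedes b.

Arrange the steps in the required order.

e c b a d

e has no prerequisites → e first.
c needed e, now all done → c.
b is the only step now ready → b.
a needed b, now all done → a.
d needed a, now all done → d.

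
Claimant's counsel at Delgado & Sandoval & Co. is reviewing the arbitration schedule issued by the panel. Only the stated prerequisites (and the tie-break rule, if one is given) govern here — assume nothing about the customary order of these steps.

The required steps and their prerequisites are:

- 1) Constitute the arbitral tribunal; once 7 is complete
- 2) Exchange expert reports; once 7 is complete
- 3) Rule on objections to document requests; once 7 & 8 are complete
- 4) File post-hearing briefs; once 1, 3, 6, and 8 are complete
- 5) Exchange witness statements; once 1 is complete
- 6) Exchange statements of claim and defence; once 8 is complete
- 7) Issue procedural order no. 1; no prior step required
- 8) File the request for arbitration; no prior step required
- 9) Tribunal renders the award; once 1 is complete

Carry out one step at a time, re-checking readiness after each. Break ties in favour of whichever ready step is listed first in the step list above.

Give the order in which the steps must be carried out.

7, 1, 2, 5, 8, 3, 6, 4, 9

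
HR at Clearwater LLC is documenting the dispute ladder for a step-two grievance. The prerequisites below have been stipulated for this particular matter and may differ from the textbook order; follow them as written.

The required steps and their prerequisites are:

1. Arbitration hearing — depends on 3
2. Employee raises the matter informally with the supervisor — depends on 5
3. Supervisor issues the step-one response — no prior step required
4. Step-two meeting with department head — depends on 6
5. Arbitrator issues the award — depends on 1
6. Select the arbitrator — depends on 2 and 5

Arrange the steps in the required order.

3 1 5 2 6 4

Only 3 has no prerequisites, so it is first.
1 needed 3, now all done → 1.
5 needed 1, now all done → 5.
2 needed 5, now all done → 2.
6 needed 2 and 5, now all done → 6.
4 needed 6, now all done → 4.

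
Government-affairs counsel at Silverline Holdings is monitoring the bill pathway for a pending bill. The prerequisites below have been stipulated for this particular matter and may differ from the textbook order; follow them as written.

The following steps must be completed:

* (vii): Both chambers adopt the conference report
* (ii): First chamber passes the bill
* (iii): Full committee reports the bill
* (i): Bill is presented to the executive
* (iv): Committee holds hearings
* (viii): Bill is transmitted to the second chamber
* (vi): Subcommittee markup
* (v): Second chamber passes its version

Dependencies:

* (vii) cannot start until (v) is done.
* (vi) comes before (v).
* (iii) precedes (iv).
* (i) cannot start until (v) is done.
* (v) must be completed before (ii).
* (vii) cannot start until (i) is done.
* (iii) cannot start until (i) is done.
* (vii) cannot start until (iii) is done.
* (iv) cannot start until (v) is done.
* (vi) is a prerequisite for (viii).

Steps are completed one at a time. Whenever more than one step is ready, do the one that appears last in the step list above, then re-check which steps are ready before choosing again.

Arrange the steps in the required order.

Only (vi) has no prerequisites, so it is first.
(v) and (viii) are both available; (v) is listed later → (v).
(viii), (i) and (ii) are all available; (viii) is listed later → (viii).
(i) and (ii) are both available; (i) is listed later → (i).
(iii) now also ready, so the ready set is {(iii), (ii)}; (iii) is listed later → (iii).
(iv), (ii) and (vii) are all available; (iv) is listed later → (iv).
Now (ii) and (vii) have their prerequisites met. (ii) is listed later, so (ii) next.
Next only (vii) has its prerequisites met → (vii).

(vi), (v), (viii), (i), (iii), (iv), (ii), (vii)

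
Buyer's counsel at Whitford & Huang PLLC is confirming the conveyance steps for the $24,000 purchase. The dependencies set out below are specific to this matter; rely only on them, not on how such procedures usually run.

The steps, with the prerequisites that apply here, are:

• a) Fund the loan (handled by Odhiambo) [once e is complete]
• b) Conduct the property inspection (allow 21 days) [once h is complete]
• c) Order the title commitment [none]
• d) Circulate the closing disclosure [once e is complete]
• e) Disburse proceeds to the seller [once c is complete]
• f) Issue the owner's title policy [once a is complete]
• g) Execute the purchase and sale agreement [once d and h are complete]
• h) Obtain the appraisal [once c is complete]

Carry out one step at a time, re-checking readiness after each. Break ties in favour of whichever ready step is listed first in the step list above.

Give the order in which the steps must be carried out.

c, e, a, d, f, h, b, g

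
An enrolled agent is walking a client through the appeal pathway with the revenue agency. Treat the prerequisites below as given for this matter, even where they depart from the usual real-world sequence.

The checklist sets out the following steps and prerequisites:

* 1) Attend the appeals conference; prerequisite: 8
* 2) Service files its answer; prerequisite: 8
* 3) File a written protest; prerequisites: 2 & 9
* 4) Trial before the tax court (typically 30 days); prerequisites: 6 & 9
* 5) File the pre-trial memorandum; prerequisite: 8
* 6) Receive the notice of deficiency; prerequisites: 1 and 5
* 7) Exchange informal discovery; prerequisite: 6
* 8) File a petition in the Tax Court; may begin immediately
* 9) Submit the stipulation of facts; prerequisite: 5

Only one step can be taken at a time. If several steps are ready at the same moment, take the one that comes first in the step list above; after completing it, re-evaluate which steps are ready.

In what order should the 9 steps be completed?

8 → 1 → 2 → 5 → 6 → 7 → 9 → 3 → 4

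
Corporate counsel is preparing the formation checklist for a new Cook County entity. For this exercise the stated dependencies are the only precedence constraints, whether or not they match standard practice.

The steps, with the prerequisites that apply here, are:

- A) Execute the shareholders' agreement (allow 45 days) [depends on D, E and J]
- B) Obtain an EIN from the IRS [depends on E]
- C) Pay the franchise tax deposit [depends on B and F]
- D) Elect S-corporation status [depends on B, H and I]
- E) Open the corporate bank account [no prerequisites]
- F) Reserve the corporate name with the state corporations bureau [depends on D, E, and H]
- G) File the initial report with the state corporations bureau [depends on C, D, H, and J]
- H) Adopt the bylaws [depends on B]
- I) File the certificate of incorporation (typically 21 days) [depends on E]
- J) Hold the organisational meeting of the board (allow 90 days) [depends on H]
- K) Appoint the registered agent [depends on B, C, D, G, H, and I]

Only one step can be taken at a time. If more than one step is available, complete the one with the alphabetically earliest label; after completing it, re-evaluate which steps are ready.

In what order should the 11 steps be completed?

Only E has no prerequisites, so it is first.
Ready: B and I. B has the earlier label → B.
Ready: H and I. H has the earlier label → H.
I and J are both available; I has the earlier label → I.
D and J are both available; D has the earlier label → D.
F now also ready, so the ready set is {F, J}; F has the earlier label → F.
C and J are both available; C has the earlier label → C.
J needed H, now all done → J.
A and G are both available; A has the earlier label → A.
G needed C, D, H and J, now all done → G.
K is the only step now ready → K.

E, B, H, I, D, F, C, J, A, G, K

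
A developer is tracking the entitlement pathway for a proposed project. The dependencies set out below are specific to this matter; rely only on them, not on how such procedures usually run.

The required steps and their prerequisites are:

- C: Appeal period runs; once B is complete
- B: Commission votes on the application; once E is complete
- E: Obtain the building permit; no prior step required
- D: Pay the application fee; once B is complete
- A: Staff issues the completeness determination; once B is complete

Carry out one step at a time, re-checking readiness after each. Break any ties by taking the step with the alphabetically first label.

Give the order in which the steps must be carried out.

E, B, A, C, D

E is the only step with nothing outstanding, so it goes first.
B is the only step now ready → B.
Ready: A, C and D. A has the earlier label → A.
Ready: C and D. C has the earlier label → C.
That leaves D as the only ready step → D.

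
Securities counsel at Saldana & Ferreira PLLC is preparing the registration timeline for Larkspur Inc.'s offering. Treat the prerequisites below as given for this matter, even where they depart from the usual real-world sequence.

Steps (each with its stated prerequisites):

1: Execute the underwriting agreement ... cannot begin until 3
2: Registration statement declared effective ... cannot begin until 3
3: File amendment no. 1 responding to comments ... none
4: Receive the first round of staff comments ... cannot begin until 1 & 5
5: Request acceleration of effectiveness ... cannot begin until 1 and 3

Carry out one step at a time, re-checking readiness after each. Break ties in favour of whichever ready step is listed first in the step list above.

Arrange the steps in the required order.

Only 3 has no prerequisites, so it is first.
1 and 2 are both available; 1 is listed earlier → 1.
5 now also ready, so the ready set is {2, 5}; 2 is listed earlier → 2.
Next only 5 has its prerequisites met → 5.
Next only 4 has its prerequisites met → 4.

3, 1, 2, 5, 4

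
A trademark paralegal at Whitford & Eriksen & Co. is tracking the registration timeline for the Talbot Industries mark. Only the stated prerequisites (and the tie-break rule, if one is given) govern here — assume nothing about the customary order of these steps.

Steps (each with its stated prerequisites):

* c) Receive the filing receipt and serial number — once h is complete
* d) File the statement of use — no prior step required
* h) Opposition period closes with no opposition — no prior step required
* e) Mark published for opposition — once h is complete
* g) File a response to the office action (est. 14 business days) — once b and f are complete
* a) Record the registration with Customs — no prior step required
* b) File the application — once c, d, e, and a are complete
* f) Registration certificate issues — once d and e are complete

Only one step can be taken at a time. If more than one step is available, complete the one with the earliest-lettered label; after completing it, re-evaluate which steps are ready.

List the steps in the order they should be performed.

a → d → h → c → e → b → f → g

a, d and h have no prerequisites; a has the earlier label, so a is first.
d and h are both available; d has the earlier label → d.
That leaves h as the only ready step → h.
c and e are both available; c has the earlier label → c.
That leaves e as the only ready step → e.
b and f are both available; b has the earlier label → b.
That leaves f as the only ready step → f.
That leaves g as the only ready step → g.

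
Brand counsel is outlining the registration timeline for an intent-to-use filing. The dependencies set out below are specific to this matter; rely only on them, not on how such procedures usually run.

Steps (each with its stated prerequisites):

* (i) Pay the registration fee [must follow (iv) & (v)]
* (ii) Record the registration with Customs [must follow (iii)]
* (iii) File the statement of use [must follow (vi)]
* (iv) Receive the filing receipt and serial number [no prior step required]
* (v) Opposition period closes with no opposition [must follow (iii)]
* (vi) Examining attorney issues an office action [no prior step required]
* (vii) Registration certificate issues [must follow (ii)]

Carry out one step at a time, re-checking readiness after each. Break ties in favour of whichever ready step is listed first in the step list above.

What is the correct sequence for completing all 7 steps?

(iv) and (vi) have no prerequisites; (iv) is listed earlier, so (iv) is first.
That leaves (vi) as the only ready step → (vi).
(iii) is the only step now ready → (iii).
Now (ii) and (v) have their prerequisites met. (ii) is listed earlier, so (ii) next.
(v) and (vii) are both available; (v) is listed earlier → (v).
Ready: (i) and (vii). (i) is listed earlier → (i).
(vii) is the only step now ready → (vii).

(iv) → (vi) → (iii) → (ii) → (v) → (i) → (vii)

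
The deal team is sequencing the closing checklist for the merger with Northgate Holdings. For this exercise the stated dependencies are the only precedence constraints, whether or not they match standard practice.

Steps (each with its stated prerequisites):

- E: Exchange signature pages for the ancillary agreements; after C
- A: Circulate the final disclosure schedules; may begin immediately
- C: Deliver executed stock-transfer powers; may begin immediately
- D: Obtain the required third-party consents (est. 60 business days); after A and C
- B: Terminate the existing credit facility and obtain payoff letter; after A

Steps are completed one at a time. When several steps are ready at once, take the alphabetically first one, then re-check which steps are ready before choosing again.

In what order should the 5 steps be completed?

A → B → C → D → E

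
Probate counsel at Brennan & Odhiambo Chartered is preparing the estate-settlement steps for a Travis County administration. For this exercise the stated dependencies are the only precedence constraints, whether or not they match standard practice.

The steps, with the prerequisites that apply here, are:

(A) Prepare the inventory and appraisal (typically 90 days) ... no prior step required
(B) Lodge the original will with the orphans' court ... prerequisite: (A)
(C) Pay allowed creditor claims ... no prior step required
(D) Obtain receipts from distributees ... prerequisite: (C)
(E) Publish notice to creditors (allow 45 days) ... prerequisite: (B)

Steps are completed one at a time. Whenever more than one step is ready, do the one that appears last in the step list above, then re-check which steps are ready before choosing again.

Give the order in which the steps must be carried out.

(C) and (A) have no prerequisites; (C) is listed later, so (C) is first.
(D) now also ready, so the ready set is {(D), (A)}; (D) is listed later → (D).
(A) is the only step now ready → (A).
(B) needed (A), now all done → (B).
(E) needed (B), now all done → (E).

(C) → (D) → (A) → (B) → (E)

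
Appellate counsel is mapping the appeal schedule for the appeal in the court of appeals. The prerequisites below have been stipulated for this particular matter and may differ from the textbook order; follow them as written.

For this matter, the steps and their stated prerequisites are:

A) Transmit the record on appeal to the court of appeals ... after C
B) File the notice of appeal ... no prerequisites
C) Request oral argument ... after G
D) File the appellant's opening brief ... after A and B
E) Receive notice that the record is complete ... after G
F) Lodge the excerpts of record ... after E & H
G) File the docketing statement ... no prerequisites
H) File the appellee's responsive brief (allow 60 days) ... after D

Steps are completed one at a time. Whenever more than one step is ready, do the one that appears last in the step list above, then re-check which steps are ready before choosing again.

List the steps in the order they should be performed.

G, E, C, B, A, D, H, F

Nothing is required for G and B. G is listed later → G first.
Now E, C and B have their prerequisites met. E is listed later, so E next.
Now C and B have their prerequisites met. C is listed later, so C next.
Ready: B and A. B is listed later → B.
A needed C, now all done → A.
D is the only step now ready → D.
That leaves H as the only ready step → H.
F needed H and E, now all done → F.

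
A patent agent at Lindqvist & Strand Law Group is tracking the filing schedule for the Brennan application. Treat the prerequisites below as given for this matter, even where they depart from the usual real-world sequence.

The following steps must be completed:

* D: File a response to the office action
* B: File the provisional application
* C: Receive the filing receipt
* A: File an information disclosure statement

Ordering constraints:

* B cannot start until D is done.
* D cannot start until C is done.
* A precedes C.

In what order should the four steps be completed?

Only A has no prerequisites, so it is first.
That leaves C as the only ready step → C.
D needed C, now all done → D.
B is the only step now ready → B.

A → C → D → B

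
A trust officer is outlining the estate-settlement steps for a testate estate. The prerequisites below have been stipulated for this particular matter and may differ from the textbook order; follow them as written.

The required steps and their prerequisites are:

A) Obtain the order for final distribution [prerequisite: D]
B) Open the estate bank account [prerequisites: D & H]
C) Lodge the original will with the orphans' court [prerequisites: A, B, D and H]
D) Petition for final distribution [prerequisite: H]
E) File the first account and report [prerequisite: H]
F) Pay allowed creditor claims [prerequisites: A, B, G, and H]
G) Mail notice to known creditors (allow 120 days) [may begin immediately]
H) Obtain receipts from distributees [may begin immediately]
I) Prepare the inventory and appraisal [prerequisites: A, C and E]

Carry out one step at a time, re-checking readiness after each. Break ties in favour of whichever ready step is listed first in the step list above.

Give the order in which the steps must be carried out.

G, H, D, A, B, C, E, F, I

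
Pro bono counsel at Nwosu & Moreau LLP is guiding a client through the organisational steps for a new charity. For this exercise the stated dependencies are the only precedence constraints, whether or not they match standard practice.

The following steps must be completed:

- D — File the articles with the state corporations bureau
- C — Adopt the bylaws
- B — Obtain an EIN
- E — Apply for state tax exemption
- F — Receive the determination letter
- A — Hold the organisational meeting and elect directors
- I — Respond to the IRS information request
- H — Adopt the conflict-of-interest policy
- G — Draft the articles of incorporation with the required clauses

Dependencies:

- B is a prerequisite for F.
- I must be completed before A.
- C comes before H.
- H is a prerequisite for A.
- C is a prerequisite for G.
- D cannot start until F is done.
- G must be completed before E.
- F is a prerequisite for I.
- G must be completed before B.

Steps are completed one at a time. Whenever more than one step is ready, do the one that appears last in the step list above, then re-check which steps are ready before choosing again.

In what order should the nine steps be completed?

C, G, H, E, B, F, I, A, D

Only C has no prerequisites, so it is first.
Ready: G and H. G is listed later → G.
Ready: H, E and B. H is listed later → H.
E and B are both available; E is listed later → E.
B is the only step now ready → B.
Next only F has its prerequisites met → F.
Ready: I and D. I is listed later → I.
Now A and D have their prerequisites met. A is listed later, so A next.
D is the only step now ready → D.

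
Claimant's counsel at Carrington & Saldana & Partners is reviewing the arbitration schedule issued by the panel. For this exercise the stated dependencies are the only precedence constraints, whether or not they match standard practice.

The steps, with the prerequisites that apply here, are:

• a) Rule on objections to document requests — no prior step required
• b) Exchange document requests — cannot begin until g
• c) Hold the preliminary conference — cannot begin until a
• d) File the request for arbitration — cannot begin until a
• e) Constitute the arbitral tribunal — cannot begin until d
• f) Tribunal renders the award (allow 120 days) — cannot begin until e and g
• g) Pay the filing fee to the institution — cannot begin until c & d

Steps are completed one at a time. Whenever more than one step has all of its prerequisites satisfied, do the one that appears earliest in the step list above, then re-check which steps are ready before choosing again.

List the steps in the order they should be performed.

a, c, d, e, g, b, f

a has no prerequisites → a first.
Now c and d have their prerequisites met. c is listed earlier, so c next.
d is the only step now ready → d.
Now e and g have their prerequisites met. e is listed earlier, so e next.
That leaves g as the only ready step → g.
b and f are both available; b is listed earlier → b.
f needed e and g, now all done → f.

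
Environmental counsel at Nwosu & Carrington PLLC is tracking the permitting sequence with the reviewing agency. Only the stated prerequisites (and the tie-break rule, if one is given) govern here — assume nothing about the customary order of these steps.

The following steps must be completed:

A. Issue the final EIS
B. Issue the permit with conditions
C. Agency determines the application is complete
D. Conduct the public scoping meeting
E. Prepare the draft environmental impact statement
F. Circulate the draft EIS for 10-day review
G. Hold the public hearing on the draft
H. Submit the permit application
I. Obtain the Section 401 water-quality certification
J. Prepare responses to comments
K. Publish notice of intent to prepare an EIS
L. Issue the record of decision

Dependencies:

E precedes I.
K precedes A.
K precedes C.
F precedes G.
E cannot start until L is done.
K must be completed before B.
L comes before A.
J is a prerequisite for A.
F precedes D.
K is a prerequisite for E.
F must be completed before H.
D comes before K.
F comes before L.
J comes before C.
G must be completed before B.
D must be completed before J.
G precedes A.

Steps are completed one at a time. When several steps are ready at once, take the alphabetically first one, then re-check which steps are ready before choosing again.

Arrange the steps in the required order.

F has no prerequisites → F first.
Now D, G, H and L have their prerequisites met. D has the earlier label, so D next.
Ready: G, H, J, K and L. G has the earlier label → G.
Now H, J, K and L have their prerequisites met. H has the earlier label, so H next.
J, K and L are all available; J has the earlier label → J.
Ready: K and L. K has the earlier label → K.
B, C and L are all available; B has the earlier label → B.
Ready: C and L. C has the earlier label → C.
L is the only step now ready → L.
A and E are both available; A has the earlier label → A.
Next only E has its prerequisites met → E.
I needed E, now all done → I.

F → D → G → H → J → K → B → C → L → A → E → I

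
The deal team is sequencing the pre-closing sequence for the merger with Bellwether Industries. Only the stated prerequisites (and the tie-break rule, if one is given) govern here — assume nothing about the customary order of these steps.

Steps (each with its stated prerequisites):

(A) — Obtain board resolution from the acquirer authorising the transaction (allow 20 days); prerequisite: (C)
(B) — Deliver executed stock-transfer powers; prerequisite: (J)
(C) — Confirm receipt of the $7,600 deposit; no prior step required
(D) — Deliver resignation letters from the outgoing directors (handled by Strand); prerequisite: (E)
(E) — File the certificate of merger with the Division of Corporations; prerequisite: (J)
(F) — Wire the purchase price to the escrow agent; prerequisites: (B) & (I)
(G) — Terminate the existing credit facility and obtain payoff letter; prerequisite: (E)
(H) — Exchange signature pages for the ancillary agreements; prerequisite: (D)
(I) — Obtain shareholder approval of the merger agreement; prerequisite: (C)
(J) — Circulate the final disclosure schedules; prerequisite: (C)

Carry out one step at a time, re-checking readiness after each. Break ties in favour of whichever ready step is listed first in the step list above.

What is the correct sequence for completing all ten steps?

(C), (A), (I), (J), (B), (E), (D), (F), (G), (H)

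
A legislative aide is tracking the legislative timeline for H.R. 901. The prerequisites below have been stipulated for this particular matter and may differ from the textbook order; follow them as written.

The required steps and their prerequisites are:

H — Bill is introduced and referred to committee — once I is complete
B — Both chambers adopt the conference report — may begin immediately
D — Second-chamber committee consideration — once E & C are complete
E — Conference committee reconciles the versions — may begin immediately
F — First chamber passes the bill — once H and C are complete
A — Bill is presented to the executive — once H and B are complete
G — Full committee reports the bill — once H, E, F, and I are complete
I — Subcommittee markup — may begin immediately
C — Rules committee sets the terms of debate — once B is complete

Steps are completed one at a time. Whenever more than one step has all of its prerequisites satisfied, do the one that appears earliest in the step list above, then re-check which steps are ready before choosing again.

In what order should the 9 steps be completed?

B, E, I, H, A, C, D, F, G

B, E and I have no prerequisites; B is listed earlier, so B is first.
E, I and C are all available; E is listed earlier → E.
Now I and C have their prerequisites met. I is listed earlier, so I next.
Now H and C have their prerequisites met. H is listed earlier, so H next.
Now A and C have their prerequisites met. A is listed earlier, so A next.
C is the only step now ready → C.
D and F are both available; D is listed earlier → D.
F needed H and C, now all done → F.
G needed H, E, F and I, now all done → G.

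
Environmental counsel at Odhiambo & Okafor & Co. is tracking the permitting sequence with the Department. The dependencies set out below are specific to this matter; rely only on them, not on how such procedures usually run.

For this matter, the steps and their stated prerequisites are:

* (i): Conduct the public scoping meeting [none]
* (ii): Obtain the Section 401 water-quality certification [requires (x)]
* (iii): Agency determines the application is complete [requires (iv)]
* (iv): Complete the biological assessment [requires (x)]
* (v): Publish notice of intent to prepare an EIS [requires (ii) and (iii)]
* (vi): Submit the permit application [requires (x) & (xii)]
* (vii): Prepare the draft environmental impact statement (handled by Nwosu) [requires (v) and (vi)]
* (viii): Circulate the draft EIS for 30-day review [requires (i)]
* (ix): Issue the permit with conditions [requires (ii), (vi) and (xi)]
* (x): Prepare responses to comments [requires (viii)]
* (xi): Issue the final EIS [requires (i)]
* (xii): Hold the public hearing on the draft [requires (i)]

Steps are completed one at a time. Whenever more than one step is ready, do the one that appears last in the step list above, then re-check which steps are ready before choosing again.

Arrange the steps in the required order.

(i), (xii), (xi), (viii), (x), (vi), (iv), (iii), (ii), (ix), (v), (vii)

(i) has no prerequisites → (i) first.
Ready: (xii), (xi) and (viii). (xii) is listed later → (xii).
Now (xi) and (viii) have their prerequisites met. (xi) is listed later, so (xi) next.
That leaves (viii) as the only ready step → (viii).
Next only (x) has its prerequisites met → (x).
Ready: (vi), (iv) and (ii). (vi) is listed later → (vi).
Now (iv) and (ii) have their prerequisites met. (iv) is listed later, so (iv) next.
Now (iii) and (ii) have their prerequisites met. (iii) is listed later, so (iii) next.
(ii) is the only step now ready → (ii).
Now (ix) and (v) have their prerequisites met. (ix) is listed later, so (ix) next.
(v) is the only step now ready → (v).
Next only (vii) has its prerequisites met → (vii).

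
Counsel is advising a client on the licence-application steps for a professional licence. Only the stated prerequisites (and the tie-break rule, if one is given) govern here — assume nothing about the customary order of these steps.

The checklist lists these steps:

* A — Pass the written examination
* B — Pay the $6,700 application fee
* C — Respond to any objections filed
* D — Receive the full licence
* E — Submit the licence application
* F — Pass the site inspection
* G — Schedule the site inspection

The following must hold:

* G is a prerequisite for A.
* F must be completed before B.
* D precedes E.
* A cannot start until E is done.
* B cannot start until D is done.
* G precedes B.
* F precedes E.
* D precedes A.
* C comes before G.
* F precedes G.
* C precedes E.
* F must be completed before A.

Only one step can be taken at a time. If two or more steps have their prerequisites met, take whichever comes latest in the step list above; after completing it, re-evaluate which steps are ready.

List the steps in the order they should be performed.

F, D, C, G, E, B, A

F, D and C have no prerequisites; F is listed later, so F is first.
Now D and C have their prerequisites met. D is listed later, so D next.
Next only C has its prerequisites met → C.
Ready: G and E. G is listed later → G.
B now also ready, so the ready set is {E, B}; E is listed later → E.
A now also ready, so the ready set is {B, A}; B is listed later → B.
That leaves A as the only ready step → A.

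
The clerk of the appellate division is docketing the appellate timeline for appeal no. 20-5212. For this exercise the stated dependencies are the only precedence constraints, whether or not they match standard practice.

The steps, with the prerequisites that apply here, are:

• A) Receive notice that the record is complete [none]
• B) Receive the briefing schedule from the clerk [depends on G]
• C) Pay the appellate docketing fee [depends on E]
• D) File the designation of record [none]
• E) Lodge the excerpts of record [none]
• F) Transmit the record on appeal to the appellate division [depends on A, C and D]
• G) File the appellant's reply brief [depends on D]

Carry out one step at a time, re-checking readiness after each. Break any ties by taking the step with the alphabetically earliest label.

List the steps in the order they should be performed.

A, D and E have no prerequisites; A has the earlier label, so A is first.
D and E are both available; D has the earlier label → D.
G now also ready, so the ready set is {E, G}; E has the earlier label → E.
C now also ready, so the ready set is {C, G}; C has the earlier label → C.
Ready: F and G. F has the earlier label → F.
G needed D, now all done → G.
B needed G, now all done → B.

A → D → E → C → F → G → B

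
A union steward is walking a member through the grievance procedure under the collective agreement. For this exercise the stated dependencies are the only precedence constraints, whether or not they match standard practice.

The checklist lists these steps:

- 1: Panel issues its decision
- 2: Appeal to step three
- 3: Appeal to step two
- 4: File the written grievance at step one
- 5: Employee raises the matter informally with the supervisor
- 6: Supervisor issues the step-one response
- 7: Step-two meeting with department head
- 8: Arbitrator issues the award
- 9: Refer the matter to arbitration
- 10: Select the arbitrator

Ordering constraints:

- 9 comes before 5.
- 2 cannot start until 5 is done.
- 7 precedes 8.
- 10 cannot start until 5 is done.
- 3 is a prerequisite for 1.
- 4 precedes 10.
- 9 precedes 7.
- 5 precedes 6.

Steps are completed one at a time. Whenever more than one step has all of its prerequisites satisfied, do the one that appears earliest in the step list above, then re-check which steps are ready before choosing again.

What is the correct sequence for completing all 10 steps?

3, 1, 4, 9, 5, 2, 6, 7, 8, 10

Nothing is required for 3, 4 and 9. 3 is listed earlier → 3 first.
Ready: 1, 4 and 9. 1 is listed earlier → 1.
Now 4 and 9 have their prerequisites met. 4 is listed earlier, so 4 next.
Next only 9 has its prerequisites met → 9.
Ready: 5 and 7. 5 is listed earlier → 5.
2, 6 and 10 now also ready, so the ready set is {2, 6, 7, 10}; 2 is listed earlier → 2.
Ready: 6, 7 and 10. 6 is listed earlier → 6.
Ready: 7 and 10. 7 is listed earlier → 7.
8 now also ready, so the ready set is {8, 10}; 8 is listed earlier → 8.
Next only 10 has its prerequisites met → 10.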